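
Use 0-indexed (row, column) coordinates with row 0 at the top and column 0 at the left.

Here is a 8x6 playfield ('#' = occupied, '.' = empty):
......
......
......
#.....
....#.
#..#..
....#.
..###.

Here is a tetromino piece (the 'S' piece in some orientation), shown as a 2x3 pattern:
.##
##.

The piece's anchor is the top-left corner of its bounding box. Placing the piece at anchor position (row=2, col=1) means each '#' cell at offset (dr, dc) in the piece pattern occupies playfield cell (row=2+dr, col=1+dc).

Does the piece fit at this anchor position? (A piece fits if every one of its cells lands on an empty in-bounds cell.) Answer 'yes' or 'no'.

Answer: yes

Derivation:
Check each piece cell at anchor (2, 1):
  offset (0,1) -> (2,2): empty -> OK
  offset (0,2) -> (2,3): empty -> OK
  offset (1,0) -> (3,1): empty -> OK
  offset (1,1) -> (3,2): empty -> OK
All cells valid: yes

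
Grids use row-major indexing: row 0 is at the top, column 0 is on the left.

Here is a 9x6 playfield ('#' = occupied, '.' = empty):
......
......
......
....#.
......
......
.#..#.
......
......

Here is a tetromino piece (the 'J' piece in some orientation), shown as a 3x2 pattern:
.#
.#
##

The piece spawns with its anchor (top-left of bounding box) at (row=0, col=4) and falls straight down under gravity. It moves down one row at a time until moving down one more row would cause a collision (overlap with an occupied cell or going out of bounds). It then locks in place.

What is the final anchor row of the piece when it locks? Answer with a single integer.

Answer: 0

Derivation:
Spawn at (row=0, col=4). Try each row:
  row 0: fits
  row 1: blocked -> lock at row 0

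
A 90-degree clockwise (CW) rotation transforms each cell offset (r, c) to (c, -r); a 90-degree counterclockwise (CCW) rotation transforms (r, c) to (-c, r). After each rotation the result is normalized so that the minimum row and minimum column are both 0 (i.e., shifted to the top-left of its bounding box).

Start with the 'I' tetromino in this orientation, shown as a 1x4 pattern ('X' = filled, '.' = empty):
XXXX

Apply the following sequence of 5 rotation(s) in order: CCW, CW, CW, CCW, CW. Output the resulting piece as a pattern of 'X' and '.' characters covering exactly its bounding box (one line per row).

Answer: X
X
X
X

Derivation:
Start:
XXXX
After rotation 1 (CCW):
X
X
X
X
After rotation 2 (CW):
XXXX
After rotation 3 (CW):
X
X
X
X
After rotation 4 (CCW):
XXXX
After rotation 5 (CW):
X
X
X
X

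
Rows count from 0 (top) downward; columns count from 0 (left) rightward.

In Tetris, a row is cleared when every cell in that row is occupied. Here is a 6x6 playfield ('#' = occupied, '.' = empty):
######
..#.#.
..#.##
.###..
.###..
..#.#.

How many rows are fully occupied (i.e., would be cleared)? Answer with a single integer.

Answer: 1

Derivation:
Check each row:
  row 0: 0 empty cells -> FULL (clear)
  row 1: 4 empty cells -> not full
  row 2: 3 empty cells -> not full
  row 3: 3 empty cells -> not full
  row 4: 3 empty cells -> not full
  row 5: 4 empty cells -> not full
Total rows cleared: 1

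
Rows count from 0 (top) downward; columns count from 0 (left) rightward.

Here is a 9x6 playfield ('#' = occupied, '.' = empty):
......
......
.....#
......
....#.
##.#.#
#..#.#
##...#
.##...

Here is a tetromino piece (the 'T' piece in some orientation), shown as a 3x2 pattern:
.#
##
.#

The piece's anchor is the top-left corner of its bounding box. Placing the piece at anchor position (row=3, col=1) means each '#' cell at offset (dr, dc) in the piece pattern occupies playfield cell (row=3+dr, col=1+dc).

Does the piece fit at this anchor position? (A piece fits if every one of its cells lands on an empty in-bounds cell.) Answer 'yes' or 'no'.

Answer: yes

Derivation:
Check each piece cell at anchor (3, 1):
  offset (0,1) -> (3,2): empty -> OK
  offset (1,0) -> (4,1): empty -> OK
  offset (1,1) -> (4,2): empty -> OK
  offset (2,1) -> (5,2): empty -> OK
All cells valid: yes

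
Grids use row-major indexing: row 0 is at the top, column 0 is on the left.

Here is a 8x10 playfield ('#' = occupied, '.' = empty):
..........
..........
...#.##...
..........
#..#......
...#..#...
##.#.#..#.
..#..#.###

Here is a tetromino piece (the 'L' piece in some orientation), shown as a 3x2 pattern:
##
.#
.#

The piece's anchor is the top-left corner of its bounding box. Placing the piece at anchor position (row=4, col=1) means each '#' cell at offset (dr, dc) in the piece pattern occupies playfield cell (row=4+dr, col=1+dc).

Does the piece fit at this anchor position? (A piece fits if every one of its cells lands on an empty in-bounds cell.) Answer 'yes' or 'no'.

Check each piece cell at anchor (4, 1):
  offset (0,0) -> (4,1): empty -> OK
  offset (0,1) -> (4,2): empty -> OK
  offset (1,1) -> (5,2): empty -> OK
  offset (2,1) -> (6,2): empty -> OK
All cells valid: yes

Answer: yes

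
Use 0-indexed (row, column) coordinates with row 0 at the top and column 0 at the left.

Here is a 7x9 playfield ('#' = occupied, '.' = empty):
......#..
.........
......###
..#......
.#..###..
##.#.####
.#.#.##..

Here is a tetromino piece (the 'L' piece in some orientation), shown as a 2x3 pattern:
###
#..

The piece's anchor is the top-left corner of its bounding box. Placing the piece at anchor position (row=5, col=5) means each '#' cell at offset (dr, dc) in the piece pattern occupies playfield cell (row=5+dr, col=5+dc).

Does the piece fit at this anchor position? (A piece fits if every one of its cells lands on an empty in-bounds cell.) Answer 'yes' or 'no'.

Check each piece cell at anchor (5, 5):
  offset (0,0) -> (5,5): occupied ('#') -> FAIL
  offset (0,1) -> (5,6): occupied ('#') -> FAIL
  offset (0,2) -> (5,7): occupied ('#') -> FAIL
  offset (1,0) -> (6,5): occupied ('#') -> FAIL
All cells valid: no

Answer: no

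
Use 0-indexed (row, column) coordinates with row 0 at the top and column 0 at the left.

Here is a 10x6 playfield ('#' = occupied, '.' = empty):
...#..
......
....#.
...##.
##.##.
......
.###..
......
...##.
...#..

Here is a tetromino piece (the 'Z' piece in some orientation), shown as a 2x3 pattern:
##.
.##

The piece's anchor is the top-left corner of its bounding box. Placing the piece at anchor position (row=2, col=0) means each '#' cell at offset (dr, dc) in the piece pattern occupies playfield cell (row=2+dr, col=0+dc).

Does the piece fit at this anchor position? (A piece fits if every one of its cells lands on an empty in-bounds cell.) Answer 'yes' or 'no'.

Check each piece cell at anchor (2, 0):
  offset (0,0) -> (2,0): empty -> OK
  offset (0,1) -> (2,1): empty -> OK
  offset (1,1) -> (3,1): empty -> OK
  offset (1,2) -> (3,2): empty -> OK
All cells valid: yes

Answer: yes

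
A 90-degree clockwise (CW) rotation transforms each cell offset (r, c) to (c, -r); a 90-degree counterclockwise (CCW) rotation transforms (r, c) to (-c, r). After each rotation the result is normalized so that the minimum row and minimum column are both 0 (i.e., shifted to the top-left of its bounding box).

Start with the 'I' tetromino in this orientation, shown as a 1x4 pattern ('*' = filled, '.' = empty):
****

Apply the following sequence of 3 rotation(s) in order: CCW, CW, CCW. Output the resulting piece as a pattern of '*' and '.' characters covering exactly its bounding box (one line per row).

Start:
****
After rotation 1 (CCW):
*
*
*
*
After rotation 2 (CW):
****
After rotation 3 (CCW):
*
*
*
*

Answer: *
*
*
*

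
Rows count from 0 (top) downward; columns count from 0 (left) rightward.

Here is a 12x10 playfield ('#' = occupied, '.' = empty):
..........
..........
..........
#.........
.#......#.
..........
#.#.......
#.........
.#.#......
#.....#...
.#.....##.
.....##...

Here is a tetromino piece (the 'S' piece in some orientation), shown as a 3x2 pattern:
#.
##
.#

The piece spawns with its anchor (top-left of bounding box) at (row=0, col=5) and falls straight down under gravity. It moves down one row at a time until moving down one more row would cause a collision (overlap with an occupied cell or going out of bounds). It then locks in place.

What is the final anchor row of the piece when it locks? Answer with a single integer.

Spawn at (row=0, col=5). Try each row:
  row 0: fits
  row 1: fits
  row 2: fits
  row 3: fits
  row 4: fits
  row 5: fits
  row 6: fits
  row 7: blocked -> lock at row 6

Answer: 6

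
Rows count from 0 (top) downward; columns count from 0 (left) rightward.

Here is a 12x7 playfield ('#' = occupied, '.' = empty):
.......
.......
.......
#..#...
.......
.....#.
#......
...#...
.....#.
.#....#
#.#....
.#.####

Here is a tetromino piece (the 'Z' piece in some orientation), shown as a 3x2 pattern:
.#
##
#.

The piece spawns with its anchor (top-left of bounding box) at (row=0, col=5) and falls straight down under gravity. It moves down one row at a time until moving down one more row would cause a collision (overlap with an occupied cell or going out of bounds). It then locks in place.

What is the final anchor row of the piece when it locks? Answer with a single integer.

Answer: 2

Derivation:
Spawn at (row=0, col=5). Try each row:
  row 0: fits
  row 1: fits
  row 2: fits
  row 3: blocked -> lock at row 2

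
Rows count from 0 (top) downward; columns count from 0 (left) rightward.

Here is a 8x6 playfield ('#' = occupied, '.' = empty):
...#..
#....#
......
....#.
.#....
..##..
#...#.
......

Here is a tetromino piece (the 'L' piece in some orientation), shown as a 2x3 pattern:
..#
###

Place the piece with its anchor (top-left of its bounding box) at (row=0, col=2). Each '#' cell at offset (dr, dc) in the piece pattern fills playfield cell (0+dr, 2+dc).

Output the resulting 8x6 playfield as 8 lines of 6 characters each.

Answer: ...##.
#.####
......
....#.
.#....
..##..
#...#.
......

Derivation:
Fill (0+0,2+2) = (0,4)
Fill (0+1,2+0) = (1,2)
Fill (0+1,2+1) = (1,3)
Fill (0+1,2+2) = (1,4)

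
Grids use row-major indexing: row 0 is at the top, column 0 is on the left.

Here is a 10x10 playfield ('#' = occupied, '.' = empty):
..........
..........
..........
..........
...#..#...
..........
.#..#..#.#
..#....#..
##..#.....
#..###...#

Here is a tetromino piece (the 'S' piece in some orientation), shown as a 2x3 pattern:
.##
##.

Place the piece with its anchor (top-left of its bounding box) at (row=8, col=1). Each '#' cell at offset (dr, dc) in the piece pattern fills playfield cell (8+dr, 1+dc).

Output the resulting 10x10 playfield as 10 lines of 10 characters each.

Answer: ..........
..........
..........
..........
...#..#...
..........
.#..#..#.#
..#....#..
#####.....
######...#

Derivation:
Fill (8+0,1+1) = (8,2)
Fill (8+0,1+2) = (8,3)
Fill (8+1,1+0) = (9,1)
Fill (8+1,1+1) = (9,2)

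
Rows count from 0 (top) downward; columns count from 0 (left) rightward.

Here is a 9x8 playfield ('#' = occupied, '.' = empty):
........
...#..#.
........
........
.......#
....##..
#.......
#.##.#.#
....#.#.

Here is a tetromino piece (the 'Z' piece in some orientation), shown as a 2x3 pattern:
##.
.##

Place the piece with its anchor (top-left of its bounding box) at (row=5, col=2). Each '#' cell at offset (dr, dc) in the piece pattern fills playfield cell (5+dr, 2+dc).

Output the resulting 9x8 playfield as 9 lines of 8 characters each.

Answer: ........
...#..#.
........
........
.......#
..####..
#..##...
#.##.#.#
....#.#.

Derivation:
Fill (5+0,2+0) = (5,2)
Fill (5+0,2+1) = (5,3)
Fill (5+1,2+1) = (6,3)
Fill (5+1,2+2) = (6,4)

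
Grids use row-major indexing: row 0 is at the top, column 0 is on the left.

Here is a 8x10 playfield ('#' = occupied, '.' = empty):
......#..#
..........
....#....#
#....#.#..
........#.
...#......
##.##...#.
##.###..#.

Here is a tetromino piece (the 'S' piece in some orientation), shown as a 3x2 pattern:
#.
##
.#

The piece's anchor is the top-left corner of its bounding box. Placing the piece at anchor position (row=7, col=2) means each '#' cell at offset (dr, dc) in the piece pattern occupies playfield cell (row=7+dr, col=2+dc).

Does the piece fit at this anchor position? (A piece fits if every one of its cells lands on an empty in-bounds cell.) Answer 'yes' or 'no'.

Check each piece cell at anchor (7, 2):
  offset (0,0) -> (7,2): empty -> OK
  offset (1,0) -> (8,2): out of bounds -> FAIL
  offset (1,1) -> (8,3): out of bounds -> FAIL
  offset (2,1) -> (9,3): out of bounds -> FAIL
All cells valid: no

Answer: no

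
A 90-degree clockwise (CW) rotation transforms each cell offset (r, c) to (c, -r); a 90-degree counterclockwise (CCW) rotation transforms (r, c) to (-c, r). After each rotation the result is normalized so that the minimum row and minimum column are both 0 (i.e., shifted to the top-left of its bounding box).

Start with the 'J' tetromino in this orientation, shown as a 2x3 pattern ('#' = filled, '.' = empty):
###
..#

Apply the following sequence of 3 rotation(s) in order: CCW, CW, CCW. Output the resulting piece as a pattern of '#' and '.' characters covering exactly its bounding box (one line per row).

Answer: ##
#.
#.

Derivation:
Start:
###
..#
After rotation 1 (CCW):
##
#.
#.
After rotation 2 (CW):
###
..#
After rotation 3 (CCW):
##
#.
#.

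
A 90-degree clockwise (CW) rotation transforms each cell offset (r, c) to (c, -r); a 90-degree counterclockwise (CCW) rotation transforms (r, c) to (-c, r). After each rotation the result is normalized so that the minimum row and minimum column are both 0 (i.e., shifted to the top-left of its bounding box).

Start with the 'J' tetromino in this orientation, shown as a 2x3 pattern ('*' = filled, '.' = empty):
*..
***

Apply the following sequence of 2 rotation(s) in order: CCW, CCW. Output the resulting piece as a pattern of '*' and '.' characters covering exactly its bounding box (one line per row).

Start:
*..
***
After rotation 1 (CCW):
.*
.*
**
After rotation 2 (CCW):
***
..*

Answer: ***
..*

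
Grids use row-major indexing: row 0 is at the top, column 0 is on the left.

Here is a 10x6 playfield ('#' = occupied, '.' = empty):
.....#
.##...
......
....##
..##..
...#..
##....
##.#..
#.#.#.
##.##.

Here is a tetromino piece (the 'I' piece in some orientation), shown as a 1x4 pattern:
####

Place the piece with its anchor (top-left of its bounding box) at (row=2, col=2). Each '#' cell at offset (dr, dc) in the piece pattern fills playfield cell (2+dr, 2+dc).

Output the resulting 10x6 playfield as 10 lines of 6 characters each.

Answer: .....#
.##...
..####
....##
..##..
...#..
##....
##.#..
#.#.#.
##.##.

Derivation:
Fill (2+0,2+0) = (2,2)
Fill (2+0,2+1) = (2,3)
Fill (2+0,2+2) = (2,4)
Fill (2+0,2+3) = (2,5)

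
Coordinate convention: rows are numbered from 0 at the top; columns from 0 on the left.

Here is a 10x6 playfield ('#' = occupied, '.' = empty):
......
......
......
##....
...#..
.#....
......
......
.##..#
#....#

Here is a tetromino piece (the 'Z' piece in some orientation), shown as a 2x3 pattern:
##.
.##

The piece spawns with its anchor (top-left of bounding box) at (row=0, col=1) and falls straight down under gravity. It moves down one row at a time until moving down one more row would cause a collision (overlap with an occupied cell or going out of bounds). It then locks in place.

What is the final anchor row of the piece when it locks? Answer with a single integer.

Answer: 2

Derivation:
Spawn at (row=0, col=1). Try each row:
  row 0: fits
  row 1: fits
  row 2: fits
  row 3: blocked -> lock at row 2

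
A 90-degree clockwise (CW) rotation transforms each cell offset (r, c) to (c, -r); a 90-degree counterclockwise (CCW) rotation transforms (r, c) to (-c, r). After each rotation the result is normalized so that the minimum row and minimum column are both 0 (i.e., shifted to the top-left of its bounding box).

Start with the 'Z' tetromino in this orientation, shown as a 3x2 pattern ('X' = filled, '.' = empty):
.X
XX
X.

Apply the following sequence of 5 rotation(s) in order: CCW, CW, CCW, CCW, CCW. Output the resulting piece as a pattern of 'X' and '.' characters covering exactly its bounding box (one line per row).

Start:
.X
XX
X.
After rotation 1 (CCW):
XX.
.XX
After rotation 2 (CW):
.X
XX
X.
After rotation 3 (CCW):
XX.
.XX
After rotation 4 (CCW):
.X
XX
X.
After rotation 5 (CCW):
XX.
.XX

Answer: XX.
.XX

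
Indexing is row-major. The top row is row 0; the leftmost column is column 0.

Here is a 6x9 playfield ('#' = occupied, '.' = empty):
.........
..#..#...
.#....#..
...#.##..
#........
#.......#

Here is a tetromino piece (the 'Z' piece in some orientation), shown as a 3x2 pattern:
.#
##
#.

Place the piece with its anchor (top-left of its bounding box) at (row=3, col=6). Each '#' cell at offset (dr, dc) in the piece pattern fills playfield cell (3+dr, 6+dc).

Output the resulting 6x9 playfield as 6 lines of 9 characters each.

Fill (3+0,6+1) = (3,7)
Fill (3+1,6+0) = (4,6)
Fill (3+1,6+1) = (4,7)
Fill (3+2,6+0) = (5,6)

Answer: .........
..#..#...
.#....#..
...#.###.
#.....##.
#.....#.#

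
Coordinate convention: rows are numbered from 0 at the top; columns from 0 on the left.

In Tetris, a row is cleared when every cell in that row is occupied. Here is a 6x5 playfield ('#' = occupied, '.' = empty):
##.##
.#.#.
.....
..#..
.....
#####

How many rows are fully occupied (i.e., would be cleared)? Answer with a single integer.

Answer: 1

Derivation:
Check each row:
  row 0: 1 empty cell -> not full
  row 1: 3 empty cells -> not full
  row 2: 5 empty cells -> not full
  row 3: 4 empty cells -> not full
  row 4: 5 empty cells -> not full
  row 5: 0 empty cells -> FULL (clear)
Total rows cleared: 1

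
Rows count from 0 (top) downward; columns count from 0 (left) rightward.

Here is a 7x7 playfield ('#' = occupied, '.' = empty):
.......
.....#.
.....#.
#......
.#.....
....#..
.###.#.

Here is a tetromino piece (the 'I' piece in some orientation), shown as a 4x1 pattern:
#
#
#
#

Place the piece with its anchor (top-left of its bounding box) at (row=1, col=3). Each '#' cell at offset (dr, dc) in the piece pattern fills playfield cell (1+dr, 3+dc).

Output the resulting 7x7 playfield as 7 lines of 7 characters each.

Fill (1+0,3+0) = (1,3)
Fill (1+1,3+0) = (2,3)
Fill (1+2,3+0) = (3,3)
Fill (1+3,3+0) = (4,3)

Answer: .......
...#.#.
...#.#.
#..#...
.#.#...
....#..
.###.#.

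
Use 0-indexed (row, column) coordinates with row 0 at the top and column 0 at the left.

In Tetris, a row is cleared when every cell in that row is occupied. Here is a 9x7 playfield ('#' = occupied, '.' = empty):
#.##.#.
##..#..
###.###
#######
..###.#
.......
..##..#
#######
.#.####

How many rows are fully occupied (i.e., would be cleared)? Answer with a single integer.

Check each row:
  row 0: 3 empty cells -> not full
  row 1: 4 empty cells -> not full
  row 2: 1 empty cell -> not full
  row 3: 0 empty cells -> FULL (clear)
  row 4: 3 empty cells -> not full
  row 5: 7 empty cells -> not full
  row 6: 4 empty cells -> not full
  row 7: 0 empty cells -> FULL (clear)
  row 8: 2 empty cells -> not full
Total rows cleared: 2

Answer: 2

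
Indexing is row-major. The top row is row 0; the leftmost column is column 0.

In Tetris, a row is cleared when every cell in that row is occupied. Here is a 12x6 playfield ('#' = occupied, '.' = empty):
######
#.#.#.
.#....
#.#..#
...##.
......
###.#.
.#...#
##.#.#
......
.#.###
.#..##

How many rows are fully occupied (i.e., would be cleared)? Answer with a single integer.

Answer: 1

Derivation:
Check each row:
  row 0: 0 empty cells -> FULL (clear)
  row 1: 3 empty cells -> not full
  row 2: 5 empty cells -> not full
  row 3: 3 empty cells -> not full
  row 4: 4 empty cells -> not full
  row 5: 6 empty cells -> not full
  row 6: 2 empty cells -> not full
  row 7: 4 empty cells -> not full
  row 8: 2 empty cells -> not full
  row 9: 6 empty cells -> not full
  row 10: 2 empty cells -> not full
  row 11: 3 empty cells -> not full
Total rows cleared: 1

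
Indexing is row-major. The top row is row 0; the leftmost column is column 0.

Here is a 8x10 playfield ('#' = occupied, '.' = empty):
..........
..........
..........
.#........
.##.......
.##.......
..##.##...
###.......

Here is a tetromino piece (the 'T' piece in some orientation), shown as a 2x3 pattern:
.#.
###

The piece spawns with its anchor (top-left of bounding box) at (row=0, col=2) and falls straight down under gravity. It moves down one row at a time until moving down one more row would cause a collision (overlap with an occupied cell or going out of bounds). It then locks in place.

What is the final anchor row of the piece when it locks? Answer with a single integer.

Spawn at (row=0, col=2). Try each row:
  row 0: fits
  row 1: fits
  row 2: fits
  row 3: blocked -> lock at row 2

Answer: 2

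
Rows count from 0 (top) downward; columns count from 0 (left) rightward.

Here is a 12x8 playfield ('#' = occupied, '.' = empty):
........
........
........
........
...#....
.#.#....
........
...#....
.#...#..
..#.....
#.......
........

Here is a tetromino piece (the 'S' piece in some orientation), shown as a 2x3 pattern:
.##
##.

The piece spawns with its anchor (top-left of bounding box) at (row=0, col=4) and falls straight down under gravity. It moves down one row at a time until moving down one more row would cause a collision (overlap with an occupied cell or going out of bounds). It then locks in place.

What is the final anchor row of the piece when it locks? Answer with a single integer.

Answer: 6

Derivation:
Spawn at (row=0, col=4). Try each row:
  row 0: fits
  row 1: fits
  row 2: fits
  row 3: fits
  row 4: fits
  row 5: fits
  row 6: fits
  row 7: blocked -> lock at row 6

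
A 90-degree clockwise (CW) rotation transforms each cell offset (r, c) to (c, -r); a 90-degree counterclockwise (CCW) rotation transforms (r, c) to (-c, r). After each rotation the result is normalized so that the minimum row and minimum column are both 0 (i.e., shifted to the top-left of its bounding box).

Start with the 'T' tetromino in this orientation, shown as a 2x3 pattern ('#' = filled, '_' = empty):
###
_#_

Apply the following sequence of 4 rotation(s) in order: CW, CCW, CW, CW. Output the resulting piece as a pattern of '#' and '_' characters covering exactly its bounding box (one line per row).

Answer: _#_
###

Derivation:
Start:
###
_#_
After rotation 1 (CW):
_#
##
_#
After rotation 2 (CCW):
###
_#_
After rotation 3 (CW):
_#
##
_#
After rotation 4 (CW):
_#_
###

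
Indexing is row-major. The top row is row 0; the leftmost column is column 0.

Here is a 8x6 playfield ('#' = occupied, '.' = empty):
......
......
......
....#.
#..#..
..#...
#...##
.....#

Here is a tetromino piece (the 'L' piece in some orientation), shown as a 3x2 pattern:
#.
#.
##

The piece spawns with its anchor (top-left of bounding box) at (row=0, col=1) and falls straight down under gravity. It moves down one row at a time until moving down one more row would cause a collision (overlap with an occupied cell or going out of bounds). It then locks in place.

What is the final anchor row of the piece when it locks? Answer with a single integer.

Spawn at (row=0, col=1). Try each row:
  row 0: fits
  row 1: fits
  row 2: fits
  row 3: blocked -> lock at row 2

Answer: 2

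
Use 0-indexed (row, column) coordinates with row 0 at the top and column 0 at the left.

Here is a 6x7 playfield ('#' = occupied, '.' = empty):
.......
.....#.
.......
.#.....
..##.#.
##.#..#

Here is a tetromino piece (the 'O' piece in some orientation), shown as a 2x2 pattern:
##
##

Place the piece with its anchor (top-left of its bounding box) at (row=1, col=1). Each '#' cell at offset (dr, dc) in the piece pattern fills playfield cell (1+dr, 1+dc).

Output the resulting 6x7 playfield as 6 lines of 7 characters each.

Answer: .......
.##..#.
.##....
.#.....
..##.#.
##.#..#

Derivation:
Fill (1+0,1+0) = (1,1)
Fill (1+0,1+1) = (1,2)
Fill (1+1,1+0) = (2,1)
Fill (1+1,1+1) = (2,2)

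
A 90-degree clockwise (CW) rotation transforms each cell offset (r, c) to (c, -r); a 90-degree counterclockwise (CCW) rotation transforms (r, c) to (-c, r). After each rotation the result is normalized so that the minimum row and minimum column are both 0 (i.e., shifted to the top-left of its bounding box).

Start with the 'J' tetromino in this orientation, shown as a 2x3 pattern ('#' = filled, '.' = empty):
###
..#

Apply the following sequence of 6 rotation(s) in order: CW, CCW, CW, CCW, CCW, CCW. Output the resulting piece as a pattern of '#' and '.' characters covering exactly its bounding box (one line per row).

Start:
###
..#
After rotation 1 (CW):
.#
.#
##
After rotation 2 (CCW):
###
..#
After rotation 3 (CW):
.#
.#
##
After rotation 4 (CCW):
###
..#
After rotation 5 (CCW):
##
#.
#.
After rotation 6 (CCW):
#..
###

Answer: #..
###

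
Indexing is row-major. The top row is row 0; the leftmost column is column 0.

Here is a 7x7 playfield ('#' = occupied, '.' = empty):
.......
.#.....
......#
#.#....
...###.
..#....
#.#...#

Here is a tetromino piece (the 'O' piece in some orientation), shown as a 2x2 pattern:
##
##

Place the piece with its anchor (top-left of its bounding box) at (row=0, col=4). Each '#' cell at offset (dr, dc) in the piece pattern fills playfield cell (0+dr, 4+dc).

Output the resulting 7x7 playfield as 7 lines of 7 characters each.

Answer: ....##.
.#..##.
......#
#.#....
...###.
..#....
#.#...#

Derivation:
Fill (0+0,4+0) = (0,4)
Fill (0+0,4+1) = (0,5)
Fill (0+1,4+0) = (1,4)
Fill (0+1,4+1) = (1,5)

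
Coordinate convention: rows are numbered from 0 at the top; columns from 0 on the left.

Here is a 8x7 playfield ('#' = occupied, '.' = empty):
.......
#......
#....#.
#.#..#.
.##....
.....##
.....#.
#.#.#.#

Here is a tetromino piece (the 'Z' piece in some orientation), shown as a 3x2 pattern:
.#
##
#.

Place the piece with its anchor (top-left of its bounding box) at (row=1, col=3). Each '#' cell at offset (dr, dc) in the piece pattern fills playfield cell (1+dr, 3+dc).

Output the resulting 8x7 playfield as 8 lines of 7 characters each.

Fill (1+0,3+1) = (1,4)
Fill (1+1,3+0) = (2,3)
Fill (1+1,3+1) = (2,4)
Fill (1+2,3+0) = (3,3)

Answer: .......
#...#..
#..###.
#.##.#.
.##....
.....##
.....#.
#.#.#.#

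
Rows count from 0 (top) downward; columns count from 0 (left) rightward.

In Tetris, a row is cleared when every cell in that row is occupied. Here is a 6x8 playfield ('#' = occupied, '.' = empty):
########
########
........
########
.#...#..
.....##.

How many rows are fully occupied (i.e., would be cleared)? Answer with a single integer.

Check each row:
  row 0: 0 empty cells -> FULL (clear)
  row 1: 0 empty cells -> FULL (clear)
  row 2: 8 empty cells -> not full
  row 3: 0 empty cells -> FULL (clear)
  row 4: 6 empty cells -> not full
  row 5: 6 empty cells -> not full
Total rows cleared: 3

Answer: 3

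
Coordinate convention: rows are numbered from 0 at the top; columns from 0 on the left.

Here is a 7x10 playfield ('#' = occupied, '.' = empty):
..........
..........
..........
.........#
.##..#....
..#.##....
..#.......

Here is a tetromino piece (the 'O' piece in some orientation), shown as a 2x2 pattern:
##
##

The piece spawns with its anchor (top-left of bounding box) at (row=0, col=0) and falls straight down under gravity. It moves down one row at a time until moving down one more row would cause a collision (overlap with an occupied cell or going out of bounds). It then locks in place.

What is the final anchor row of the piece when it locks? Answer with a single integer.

Answer: 2

Derivation:
Spawn at (row=0, col=0). Try each row:
  row 0: fits
  row 1: fits
  row 2: fits
  row 3: blocked -> lock at row 2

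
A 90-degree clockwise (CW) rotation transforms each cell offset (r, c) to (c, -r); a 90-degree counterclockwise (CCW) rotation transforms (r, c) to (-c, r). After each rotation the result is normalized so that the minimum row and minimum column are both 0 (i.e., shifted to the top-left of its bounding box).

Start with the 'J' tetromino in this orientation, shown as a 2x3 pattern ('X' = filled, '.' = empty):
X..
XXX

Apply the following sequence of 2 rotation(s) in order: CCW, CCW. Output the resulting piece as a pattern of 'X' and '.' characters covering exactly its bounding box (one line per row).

Answer: XXX
..X

Derivation:
Start:
X..
XXX
After rotation 1 (CCW):
.X
.X
XX
After rotation 2 (CCW):
XXX
..X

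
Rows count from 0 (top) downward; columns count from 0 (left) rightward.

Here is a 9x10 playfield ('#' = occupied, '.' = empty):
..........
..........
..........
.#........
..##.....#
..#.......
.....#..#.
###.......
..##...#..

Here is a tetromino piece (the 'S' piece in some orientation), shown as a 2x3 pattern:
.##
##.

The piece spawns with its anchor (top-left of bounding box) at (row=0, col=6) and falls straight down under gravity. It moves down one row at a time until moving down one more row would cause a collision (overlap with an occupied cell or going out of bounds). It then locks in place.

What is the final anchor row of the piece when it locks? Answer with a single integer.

Answer: 5

Derivation:
Spawn at (row=0, col=6). Try each row:
  row 0: fits
  row 1: fits
  row 2: fits
  row 3: fits
  row 4: fits
  row 5: fits
  row 6: blocked -> lock at row 5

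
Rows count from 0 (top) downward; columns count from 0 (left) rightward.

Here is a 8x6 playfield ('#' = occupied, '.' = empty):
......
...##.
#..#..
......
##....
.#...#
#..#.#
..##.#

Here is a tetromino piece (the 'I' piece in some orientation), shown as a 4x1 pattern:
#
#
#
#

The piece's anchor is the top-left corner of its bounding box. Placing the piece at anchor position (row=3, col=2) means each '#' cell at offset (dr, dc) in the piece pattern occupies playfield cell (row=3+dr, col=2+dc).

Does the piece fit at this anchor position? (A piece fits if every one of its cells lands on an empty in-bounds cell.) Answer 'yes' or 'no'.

Check each piece cell at anchor (3, 2):
  offset (0,0) -> (3,2): empty -> OK
  offset (1,0) -> (4,2): empty -> OK
  offset (2,0) -> (5,2): empty -> OK
  offset (3,0) -> (6,2): empty -> OK
All cells valid: yes

Answer: yes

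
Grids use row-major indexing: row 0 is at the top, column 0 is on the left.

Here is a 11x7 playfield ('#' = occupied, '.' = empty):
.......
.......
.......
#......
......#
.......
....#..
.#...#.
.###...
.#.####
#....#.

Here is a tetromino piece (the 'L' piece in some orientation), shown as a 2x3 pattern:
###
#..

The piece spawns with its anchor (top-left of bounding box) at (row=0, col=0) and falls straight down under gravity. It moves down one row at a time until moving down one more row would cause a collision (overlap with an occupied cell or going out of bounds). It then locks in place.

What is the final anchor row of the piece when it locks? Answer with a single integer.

Spawn at (row=0, col=0). Try each row:
  row 0: fits
  row 1: fits
  row 2: blocked -> lock at row 1

Answer: 1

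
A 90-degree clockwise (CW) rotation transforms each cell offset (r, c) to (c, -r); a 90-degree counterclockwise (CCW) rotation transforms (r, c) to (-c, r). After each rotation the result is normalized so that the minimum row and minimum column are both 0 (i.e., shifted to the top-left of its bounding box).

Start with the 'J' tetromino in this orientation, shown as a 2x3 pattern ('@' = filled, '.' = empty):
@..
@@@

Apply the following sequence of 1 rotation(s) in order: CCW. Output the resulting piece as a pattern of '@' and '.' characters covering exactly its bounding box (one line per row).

Answer: .@
.@
@@

Derivation:
Start:
@..
@@@
After rotation 1 (CCW):
.@
.@
@@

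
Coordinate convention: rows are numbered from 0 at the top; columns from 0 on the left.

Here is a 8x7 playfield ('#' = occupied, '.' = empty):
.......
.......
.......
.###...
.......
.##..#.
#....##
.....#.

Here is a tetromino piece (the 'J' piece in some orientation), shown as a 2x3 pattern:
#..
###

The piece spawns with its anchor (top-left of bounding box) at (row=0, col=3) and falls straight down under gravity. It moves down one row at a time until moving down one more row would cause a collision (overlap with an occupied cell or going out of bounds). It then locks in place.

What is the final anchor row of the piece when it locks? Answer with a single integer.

Answer: 1

Derivation:
Spawn at (row=0, col=3). Try each row:
  row 0: fits
  row 1: fits
  row 2: blocked -> lock at row 1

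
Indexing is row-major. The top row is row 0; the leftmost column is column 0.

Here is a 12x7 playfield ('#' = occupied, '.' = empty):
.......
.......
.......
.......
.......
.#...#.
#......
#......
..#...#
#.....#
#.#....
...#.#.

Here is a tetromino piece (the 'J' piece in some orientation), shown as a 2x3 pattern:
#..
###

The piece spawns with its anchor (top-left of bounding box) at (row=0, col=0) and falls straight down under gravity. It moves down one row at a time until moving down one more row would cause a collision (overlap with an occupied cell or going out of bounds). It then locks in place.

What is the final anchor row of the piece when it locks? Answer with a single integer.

Spawn at (row=0, col=0). Try each row:
  row 0: fits
  row 1: fits
  row 2: fits
  row 3: fits
  row 4: blocked -> lock at row 3

Answer: 3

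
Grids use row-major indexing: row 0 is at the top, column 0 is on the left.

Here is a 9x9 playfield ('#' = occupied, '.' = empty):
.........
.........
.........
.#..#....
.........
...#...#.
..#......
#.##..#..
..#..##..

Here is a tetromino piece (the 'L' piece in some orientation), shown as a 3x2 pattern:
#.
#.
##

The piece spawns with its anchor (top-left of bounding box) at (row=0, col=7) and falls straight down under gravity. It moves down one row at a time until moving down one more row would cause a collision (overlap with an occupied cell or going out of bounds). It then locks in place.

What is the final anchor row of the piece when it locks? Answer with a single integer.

Answer: 2

Derivation:
Spawn at (row=0, col=7). Try each row:
  row 0: fits
  row 1: fits
  row 2: fits
  row 3: blocked -> lock at row 2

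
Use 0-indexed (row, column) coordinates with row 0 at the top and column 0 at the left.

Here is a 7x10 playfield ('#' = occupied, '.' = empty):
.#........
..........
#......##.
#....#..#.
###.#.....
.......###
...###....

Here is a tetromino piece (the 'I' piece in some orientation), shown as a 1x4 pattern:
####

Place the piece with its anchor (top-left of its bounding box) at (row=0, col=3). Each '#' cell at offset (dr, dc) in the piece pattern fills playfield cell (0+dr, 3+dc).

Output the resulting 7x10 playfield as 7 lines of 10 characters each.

Answer: .#.####...
..........
#......##.
#....#..#.
###.#.....
.......###
...###....

Derivation:
Fill (0+0,3+0) = (0,3)
Fill (0+0,3+1) = (0,4)
Fill (0+0,3+2) = (0,5)
Fill (0+0,3+3) = (0,6)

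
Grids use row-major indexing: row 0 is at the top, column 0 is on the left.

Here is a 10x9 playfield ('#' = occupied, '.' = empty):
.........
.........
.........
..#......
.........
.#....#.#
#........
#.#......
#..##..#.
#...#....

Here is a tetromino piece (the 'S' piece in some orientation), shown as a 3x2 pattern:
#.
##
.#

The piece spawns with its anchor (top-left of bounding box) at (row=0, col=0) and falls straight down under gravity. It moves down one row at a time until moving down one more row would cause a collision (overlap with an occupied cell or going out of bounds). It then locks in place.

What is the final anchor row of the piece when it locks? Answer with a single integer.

Answer: 2

Derivation:
Spawn at (row=0, col=0). Try each row:
  row 0: fits
  row 1: fits
  row 2: fits
  row 3: blocked -> lock at row 2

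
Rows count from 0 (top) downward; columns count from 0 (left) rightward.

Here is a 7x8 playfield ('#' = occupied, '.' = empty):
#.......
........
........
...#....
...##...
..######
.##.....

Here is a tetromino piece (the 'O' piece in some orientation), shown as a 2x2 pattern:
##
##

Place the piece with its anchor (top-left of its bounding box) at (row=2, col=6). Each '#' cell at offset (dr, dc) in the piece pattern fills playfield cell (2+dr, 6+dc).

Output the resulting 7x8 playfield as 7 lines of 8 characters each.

Fill (2+0,6+0) = (2,6)
Fill (2+0,6+1) = (2,7)
Fill (2+1,6+0) = (3,6)
Fill (2+1,6+1) = (3,7)

Answer: #.......
........
......##
...#..##
...##...
..######
.##.....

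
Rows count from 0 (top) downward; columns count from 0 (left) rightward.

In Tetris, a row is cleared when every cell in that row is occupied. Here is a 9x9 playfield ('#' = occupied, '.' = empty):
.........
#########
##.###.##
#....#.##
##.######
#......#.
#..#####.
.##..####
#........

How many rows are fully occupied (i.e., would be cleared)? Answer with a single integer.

Answer: 1

Derivation:
Check each row:
  row 0: 9 empty cells -> not full
  row 1: 0 empty cells -> FULL (clear)
  row 2: 2 empty cells -> not full
  row 3: 5 empty cells -> not full
  row 4: 1 empty cell -> not full
  row 5: 7 empty cells -> not full
  row 6: 3 empty cells -> not full
  row 7: 3 empty cells -> not full
  row 8: 8 empty cells -> not full
Total rows cleared: 1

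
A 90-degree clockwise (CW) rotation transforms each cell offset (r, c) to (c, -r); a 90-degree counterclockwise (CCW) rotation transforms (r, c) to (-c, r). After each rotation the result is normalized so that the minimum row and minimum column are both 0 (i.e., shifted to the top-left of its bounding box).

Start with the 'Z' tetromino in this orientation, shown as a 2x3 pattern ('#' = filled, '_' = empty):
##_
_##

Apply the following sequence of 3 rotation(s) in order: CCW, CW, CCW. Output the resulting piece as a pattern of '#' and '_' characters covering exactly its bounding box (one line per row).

Answer: _#
##
#_

Derivation:
Start:
##_
_##
After rotation 1 (CCW):
_#
##
#_
After rotation 2 (CW):
##_
_##
After rotation 3 (CCW):
_#
##
#_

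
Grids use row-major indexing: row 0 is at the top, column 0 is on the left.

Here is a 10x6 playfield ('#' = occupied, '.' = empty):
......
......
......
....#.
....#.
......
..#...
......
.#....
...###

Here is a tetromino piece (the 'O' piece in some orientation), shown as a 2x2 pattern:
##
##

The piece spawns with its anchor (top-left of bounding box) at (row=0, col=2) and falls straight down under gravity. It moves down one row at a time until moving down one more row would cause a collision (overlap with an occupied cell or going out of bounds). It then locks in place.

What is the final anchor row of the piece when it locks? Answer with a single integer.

Spawn at (row=0, col=2). Try each row:
  row 0: fits
  row 1: fits
  row 2: fits
  row 3: fits
  row 4: fits
  row 5: blocked -> lock at row 4

Answer: 4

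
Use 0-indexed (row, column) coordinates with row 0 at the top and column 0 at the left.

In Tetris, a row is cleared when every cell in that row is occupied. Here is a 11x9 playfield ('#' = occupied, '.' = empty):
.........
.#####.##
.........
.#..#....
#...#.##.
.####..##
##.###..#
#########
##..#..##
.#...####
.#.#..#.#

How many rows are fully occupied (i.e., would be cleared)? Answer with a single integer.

Answer: 1

Derivation:
Check each row:
  row 0: 9 empty cells -> not full
  row 1: 2 empty cells -> not full
  row 2: 9 empty cells -> not full
  row 3: 7 empty cells -> not full
  row 4: 5 empty cells -> not full
  row 5: 3 empty cells -> not full
  row 6: 3 empty cells -> not full
  row 7: 0 empty cells -> FULL (clear)
  row 8: 4 empty cells -> not full
  row 9: 4 empty cells -> not full
  row 10: 5 empty cells -> not full
Total rows cleared: 1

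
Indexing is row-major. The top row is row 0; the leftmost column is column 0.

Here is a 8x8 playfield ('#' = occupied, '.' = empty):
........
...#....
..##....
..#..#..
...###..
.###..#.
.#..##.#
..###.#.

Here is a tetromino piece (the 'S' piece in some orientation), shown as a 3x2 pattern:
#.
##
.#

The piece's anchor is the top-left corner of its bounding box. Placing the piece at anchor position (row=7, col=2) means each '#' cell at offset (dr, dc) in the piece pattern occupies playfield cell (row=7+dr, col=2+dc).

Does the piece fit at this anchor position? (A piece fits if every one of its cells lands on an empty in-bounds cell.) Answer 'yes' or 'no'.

Check each piece cell at anchor (7, 2):
  offset (0,0) -> (7,2): occupied ('#') -> FAIL
  offset (1,0) -> (8,2): out of bounds -> FAIL
  offset (1,1) -> (8,3): out of bounds -> FAIL
  offset (2,1) -> (9,3): out of bounds -> FAIL
All cells valid: no

Answer: no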